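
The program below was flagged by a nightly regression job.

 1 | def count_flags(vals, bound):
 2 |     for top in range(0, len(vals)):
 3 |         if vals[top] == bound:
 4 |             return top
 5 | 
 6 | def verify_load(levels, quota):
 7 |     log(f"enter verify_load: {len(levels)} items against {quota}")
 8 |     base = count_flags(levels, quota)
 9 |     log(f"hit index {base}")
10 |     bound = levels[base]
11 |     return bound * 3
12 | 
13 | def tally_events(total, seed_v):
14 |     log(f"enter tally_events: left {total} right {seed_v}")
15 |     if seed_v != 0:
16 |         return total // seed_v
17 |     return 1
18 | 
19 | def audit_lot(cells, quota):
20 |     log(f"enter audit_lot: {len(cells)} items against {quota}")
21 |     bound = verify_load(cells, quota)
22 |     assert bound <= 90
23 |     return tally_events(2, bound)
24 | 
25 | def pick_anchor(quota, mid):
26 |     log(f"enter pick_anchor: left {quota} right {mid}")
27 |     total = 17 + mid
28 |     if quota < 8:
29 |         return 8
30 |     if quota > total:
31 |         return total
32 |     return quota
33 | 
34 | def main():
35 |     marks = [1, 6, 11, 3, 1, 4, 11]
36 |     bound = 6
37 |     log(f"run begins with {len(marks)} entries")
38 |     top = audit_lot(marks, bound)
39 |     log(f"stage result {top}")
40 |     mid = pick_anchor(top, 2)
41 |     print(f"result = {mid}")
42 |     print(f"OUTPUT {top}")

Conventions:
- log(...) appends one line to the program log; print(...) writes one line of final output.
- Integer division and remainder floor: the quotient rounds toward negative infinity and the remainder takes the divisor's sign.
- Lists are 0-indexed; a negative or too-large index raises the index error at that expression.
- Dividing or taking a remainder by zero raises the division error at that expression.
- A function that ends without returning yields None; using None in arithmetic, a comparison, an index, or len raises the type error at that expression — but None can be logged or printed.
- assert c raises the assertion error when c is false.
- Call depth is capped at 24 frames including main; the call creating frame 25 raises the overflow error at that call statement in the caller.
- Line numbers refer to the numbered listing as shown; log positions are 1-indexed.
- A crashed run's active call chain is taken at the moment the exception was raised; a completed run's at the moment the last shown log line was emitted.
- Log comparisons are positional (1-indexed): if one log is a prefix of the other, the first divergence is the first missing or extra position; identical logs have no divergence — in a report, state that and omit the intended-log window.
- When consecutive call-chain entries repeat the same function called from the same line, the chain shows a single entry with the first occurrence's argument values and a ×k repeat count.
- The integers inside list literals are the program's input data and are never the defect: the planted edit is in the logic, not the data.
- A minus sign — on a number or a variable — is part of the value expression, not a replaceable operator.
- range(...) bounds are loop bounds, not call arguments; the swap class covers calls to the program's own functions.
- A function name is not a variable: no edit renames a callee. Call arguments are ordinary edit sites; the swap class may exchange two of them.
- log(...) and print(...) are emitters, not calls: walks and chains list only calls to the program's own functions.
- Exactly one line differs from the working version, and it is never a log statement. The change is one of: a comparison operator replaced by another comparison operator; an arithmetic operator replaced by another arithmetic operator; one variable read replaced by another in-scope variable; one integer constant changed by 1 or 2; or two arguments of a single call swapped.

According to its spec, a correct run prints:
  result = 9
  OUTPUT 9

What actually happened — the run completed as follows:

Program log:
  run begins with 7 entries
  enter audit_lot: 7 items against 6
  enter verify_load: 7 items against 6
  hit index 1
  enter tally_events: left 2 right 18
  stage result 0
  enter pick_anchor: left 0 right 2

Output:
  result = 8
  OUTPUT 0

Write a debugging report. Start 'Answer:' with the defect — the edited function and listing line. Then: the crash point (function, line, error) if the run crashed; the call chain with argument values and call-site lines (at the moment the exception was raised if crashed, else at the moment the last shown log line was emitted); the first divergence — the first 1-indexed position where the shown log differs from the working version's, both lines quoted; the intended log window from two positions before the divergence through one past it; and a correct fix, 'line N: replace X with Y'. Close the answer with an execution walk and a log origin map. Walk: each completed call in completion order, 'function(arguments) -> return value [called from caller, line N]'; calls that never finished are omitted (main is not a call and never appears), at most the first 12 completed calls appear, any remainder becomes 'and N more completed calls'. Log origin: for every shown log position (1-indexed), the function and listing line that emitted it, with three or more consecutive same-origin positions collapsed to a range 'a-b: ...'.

Answer: the defect is in audit_lot at line 23.
Key observation: Position 5 is the first bad log line: 'enter tally_events: left 2 right 18' should read 'enter tally_events: left 18 right 2'.
Call chain: main -> pick_anchor(0, 2) (called at line 40).
First divergence: at position 5 the run shows 'enter tally_events: left 2 right 18' where the working version logs 'enter tally_events: left 18 right 2'.
Intended log window:
  3: enter verify_load: 7 items against 6
  4: hit index 1
  5: enter tally_events: left 18 right 2
  6: stage result 9
Execution walk:
  count_flags([1, 6, 11, 3, 1, 4, 11], 6) -> 1  [called from verify_load, line 8]
  verify_load([1, 6, 11, 3, 1, 4, 11], 6) -> 18  [called from audit_lot, line 21]
  tally_events(2, 18) -> 0  [called from audit_lot, line 23]
  audit_lot([1, 6, 11, 3, 1, 4, 11], 6) -> 0  [called from main, line 38]
  pick_anchor(0, 2) -> 8  [called from main, line 40]
Log origin:
  1 — main, line 37
  2 — audit_lot, line 20
  3 — verify_load, line 7
  4 — verify_load, line 9
  5 — tally_events, line 14
  6 — main, line 39
  7 — pick_anchor, line 26
A correct fix: line 23: replace `tally_events(2, bound)` with `tally_events(bound, 2)`.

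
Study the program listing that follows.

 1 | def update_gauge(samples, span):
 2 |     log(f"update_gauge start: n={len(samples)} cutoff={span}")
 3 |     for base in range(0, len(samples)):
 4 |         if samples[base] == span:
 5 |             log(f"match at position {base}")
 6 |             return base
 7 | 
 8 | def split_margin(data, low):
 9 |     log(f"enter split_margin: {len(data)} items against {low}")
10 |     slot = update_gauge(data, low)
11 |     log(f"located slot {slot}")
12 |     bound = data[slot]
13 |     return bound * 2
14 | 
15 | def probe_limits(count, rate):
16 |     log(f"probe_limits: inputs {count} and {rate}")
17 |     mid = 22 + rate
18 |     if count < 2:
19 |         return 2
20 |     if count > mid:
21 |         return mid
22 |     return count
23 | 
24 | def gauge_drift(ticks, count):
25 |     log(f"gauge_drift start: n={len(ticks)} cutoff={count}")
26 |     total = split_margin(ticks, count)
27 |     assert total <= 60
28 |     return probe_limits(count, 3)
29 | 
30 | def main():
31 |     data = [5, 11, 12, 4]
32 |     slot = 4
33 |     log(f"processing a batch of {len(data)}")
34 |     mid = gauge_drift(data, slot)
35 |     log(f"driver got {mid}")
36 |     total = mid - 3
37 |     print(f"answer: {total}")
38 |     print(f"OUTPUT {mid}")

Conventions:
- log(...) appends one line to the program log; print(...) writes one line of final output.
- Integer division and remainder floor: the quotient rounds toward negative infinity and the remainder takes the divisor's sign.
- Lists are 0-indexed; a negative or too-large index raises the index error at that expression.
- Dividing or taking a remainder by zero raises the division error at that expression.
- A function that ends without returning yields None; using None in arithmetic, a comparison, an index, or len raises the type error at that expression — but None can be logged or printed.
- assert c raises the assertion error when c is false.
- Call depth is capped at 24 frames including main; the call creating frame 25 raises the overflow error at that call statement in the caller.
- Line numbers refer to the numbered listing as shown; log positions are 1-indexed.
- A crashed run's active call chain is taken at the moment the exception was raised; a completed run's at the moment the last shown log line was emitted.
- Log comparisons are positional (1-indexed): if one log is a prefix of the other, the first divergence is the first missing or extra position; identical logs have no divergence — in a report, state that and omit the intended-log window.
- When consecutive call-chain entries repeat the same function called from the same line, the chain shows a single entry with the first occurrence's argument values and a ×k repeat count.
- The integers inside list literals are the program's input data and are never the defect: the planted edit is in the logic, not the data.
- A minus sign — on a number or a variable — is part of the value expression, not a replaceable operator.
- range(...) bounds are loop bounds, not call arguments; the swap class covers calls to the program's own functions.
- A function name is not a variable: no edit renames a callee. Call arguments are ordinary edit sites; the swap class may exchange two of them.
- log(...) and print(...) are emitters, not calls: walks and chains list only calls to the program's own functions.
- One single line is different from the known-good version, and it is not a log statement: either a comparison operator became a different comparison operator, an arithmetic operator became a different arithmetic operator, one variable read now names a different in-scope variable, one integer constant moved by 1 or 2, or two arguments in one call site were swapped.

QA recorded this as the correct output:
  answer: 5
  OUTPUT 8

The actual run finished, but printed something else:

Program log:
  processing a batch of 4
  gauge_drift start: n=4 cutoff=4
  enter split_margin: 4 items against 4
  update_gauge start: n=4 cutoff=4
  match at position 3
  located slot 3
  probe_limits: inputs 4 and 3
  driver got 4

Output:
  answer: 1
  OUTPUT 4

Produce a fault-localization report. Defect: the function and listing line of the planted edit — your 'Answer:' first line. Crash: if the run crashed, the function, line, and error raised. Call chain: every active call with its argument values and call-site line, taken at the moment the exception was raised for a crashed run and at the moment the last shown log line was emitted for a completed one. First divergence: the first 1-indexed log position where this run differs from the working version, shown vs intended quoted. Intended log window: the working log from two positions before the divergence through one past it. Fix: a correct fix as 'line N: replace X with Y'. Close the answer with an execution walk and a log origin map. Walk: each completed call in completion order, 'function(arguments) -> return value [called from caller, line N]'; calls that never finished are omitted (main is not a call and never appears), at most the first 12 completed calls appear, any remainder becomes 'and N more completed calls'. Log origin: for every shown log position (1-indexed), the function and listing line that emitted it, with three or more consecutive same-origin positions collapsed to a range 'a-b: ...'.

Answer: the defect is in gauge_drift at line 28.
Core observation: At log position 7 the runs split — shown 'probe_limits: inputs 4 and 3', but the working version logs 'probe_limits: inputs 8 and 3'.
Call chain: main.
First divergence: position 7 — shown 'probe_limits: inputs 4 and 3', intended 'probe_limits: inputs 8 and 3'.
Intended log window:
  5: match at position 3
  6: located slot 3
  7: probe_limits: inputs 8 and 3
  8: driver got 8
Execution walk:
  update_gauge([5, 11, 12, 4], 4) -> 3  [called from split_margin, line 10]
  split_margin([5, 11, 12, 4], 4) -> 8  [called from gauge_drift, line 26]
  probe_limits(4, 3) -> 4  [called from gauge_drift, line 28]
  gauge_drift([5, 11, 12, 4], 4) -> 4  [called from main, line 34]
Log origins:
  1 — main, line 33
  2 — gauge_drift, line 25
  3 — split_margin, line 9
  4 — update_gauge, line 2
  5 — update_gauge, line 5
  6 — split_margin, line 11
  7 — probe_limits, line 16
  8 — main, line 35
A correct fix: line 28: replace `count` with `total`.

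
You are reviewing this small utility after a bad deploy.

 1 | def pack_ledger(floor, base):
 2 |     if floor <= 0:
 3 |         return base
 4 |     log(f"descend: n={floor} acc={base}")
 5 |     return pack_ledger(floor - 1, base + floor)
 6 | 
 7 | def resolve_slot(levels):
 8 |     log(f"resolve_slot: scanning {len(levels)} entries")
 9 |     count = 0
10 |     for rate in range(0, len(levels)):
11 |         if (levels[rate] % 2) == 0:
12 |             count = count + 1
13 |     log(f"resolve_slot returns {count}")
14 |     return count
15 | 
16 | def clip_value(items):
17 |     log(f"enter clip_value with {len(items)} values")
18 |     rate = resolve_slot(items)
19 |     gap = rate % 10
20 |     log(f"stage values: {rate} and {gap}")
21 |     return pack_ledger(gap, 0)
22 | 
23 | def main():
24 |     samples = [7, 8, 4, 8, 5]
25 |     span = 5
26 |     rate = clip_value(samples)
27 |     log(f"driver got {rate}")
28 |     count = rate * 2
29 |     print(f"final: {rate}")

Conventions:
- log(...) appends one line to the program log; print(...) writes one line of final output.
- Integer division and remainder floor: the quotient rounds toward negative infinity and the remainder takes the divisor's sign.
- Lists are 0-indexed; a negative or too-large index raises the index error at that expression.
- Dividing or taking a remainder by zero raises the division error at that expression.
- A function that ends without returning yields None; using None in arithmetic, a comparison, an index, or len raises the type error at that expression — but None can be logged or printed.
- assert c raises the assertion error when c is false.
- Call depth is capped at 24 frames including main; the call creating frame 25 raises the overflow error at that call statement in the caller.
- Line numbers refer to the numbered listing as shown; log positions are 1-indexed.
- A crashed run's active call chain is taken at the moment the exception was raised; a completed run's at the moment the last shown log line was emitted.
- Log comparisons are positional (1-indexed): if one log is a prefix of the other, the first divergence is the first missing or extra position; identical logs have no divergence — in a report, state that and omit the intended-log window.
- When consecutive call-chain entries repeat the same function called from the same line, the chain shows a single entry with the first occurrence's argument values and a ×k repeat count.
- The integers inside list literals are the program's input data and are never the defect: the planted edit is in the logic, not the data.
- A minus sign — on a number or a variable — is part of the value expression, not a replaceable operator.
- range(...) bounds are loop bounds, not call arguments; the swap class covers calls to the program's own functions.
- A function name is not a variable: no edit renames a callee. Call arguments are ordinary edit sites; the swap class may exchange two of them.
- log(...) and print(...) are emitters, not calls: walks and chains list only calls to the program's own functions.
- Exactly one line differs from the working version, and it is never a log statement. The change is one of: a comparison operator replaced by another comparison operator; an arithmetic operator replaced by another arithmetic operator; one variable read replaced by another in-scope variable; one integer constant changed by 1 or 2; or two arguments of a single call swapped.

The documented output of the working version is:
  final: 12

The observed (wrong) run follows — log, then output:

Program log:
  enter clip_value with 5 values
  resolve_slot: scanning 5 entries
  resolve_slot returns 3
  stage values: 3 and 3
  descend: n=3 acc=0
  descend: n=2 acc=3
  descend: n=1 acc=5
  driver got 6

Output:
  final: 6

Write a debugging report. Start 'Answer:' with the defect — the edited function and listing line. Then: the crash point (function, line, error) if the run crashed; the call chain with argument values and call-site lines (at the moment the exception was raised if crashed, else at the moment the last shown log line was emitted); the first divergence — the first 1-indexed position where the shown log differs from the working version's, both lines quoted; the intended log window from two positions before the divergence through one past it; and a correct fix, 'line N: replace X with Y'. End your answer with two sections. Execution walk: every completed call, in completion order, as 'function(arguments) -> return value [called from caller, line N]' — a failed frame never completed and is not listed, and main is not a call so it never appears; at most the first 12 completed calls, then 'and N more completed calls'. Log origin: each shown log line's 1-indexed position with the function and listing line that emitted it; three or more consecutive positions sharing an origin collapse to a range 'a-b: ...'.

Answer: the defect is in main at line 29.
Key observation: Every logged value matches the working version; the printed result is what differs.
Call chain: main.
First divergence: none; the two logs match at every position.
Execution walk:
  resolve_slot([7, 8, 4, 8, 5]) -> 3  [called from clip_value, line 18]
  pack_ledger(0, 6) -> 6  [called from pack_ledger, line 5]
  pack_ledger(1, 5) -> 6  [called from pack_ledger, line 5]
  pack_ledger(2, 3) -> 6  [called from pack_ledger, line 5]
  pack_ledger(3, 0) -> 6  [called from clip_value, line 21]
  clip_value([7, 8, 4, 8, 5]) -> 6  [called from main, line 26]
Origin of each log line:
  1: from clip_value, line 17
  2: from resolve_slot, line 8
  3: from resolve_slot, line 13
  4: from clip_value, line 20
  5-7: from pack_ledger, line 4
  8: from main, line 27
A correct fix: line 29: replace `rate` with `count`.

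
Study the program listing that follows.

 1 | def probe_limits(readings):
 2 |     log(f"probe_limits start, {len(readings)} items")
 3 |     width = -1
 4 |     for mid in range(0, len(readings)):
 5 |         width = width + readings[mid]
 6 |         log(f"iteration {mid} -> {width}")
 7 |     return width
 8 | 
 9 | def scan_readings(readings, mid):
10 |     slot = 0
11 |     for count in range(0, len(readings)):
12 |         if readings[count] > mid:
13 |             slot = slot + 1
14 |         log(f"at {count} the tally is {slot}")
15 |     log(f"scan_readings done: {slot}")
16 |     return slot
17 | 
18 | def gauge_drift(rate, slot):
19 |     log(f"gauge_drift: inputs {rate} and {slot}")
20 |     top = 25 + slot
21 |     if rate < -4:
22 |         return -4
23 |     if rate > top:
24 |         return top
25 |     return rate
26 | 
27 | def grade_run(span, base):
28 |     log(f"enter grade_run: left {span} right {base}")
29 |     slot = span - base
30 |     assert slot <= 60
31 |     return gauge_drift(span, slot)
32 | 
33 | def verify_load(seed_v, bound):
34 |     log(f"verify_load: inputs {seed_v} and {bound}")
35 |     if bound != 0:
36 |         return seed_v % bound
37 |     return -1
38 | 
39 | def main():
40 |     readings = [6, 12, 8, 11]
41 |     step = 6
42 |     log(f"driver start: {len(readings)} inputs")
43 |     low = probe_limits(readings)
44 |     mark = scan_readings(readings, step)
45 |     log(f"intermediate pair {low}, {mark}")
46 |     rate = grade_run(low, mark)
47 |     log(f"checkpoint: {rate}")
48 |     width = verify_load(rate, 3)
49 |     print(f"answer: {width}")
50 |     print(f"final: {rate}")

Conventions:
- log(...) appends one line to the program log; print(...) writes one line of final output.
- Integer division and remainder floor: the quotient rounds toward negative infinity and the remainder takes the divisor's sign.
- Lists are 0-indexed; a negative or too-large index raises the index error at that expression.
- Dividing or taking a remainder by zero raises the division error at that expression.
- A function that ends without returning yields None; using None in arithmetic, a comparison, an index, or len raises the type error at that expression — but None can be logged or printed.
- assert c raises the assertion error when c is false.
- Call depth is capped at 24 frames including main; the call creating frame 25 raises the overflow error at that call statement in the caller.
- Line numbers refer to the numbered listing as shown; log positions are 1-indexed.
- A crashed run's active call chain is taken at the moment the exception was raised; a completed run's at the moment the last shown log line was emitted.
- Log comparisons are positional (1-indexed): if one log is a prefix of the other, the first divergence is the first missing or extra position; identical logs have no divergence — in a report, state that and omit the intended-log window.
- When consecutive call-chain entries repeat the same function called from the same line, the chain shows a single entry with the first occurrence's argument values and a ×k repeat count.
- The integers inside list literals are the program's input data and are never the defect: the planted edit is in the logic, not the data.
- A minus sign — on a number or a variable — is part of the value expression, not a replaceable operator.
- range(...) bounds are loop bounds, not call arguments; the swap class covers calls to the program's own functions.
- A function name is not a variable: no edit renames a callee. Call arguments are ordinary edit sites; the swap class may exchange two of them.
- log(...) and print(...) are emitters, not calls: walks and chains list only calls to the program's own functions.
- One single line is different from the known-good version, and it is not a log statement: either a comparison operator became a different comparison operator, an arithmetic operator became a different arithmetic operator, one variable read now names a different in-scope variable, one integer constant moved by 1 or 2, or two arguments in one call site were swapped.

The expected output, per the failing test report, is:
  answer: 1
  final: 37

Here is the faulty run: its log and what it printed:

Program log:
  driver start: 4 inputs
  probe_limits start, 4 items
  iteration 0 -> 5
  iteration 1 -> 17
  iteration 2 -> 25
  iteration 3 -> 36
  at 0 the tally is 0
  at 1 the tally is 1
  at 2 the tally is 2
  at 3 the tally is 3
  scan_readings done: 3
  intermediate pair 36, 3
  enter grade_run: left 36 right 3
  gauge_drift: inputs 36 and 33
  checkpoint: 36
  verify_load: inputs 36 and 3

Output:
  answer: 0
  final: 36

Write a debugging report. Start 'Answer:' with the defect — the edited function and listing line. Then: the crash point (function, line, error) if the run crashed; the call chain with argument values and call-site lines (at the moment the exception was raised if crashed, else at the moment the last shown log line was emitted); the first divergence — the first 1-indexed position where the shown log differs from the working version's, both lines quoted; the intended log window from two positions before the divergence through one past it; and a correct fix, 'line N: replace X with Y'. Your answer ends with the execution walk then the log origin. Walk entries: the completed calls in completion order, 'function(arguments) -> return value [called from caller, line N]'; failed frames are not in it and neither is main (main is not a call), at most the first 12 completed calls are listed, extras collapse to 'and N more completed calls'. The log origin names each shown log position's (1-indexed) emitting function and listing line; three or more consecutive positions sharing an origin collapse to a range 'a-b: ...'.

Answer: the defect is in probe_limits at line 3.
Core observation: At log position 3 the runs split — shown 'iteration 0 -> 5', but the working version logs 'iteration 0 -> 6'.
Call chain: main -> verify_load(36, 3) (called at line 48).
First divergence: position 3 — the shown line 'iteration 0 -> 5' should read 'iteration 0 -> 6'.
Intended log window:
  1: driver start: 4 inputs
  2: probe_limits start, 4 items
  3: iteration 0 -> 6
  4: iteration 1 -> 18
Execution walk:
  probe_limits([6, 12, 8, 11]) -> 36  [called from main, line 43]
  scan_readings([6, 12, 8, 11], 6) -> 3  [called from main, line 44]
  gauge_drift(36, 33) -> 36  [called from grade_run, line 31]
  grade_run(36, 3) -> 36  [called from main, line 46]
  verify_load(36, 3) -> 0  [called from main, line 48]
Log origins:
  1 — main, line 42
  2 — probe_limits, line 2
  3-6 — probe_limits, line 6
  7-10 — scan_readings, line 14
  11 — scan_readings, line 15
  12 — main, line 45
  13 — grade_run, line 28
  14 — gauge_drift, line 19
  15 — main, line 47
  16 — verify_load, line 34
A correct fix: line 3: replace `-1` with `0`.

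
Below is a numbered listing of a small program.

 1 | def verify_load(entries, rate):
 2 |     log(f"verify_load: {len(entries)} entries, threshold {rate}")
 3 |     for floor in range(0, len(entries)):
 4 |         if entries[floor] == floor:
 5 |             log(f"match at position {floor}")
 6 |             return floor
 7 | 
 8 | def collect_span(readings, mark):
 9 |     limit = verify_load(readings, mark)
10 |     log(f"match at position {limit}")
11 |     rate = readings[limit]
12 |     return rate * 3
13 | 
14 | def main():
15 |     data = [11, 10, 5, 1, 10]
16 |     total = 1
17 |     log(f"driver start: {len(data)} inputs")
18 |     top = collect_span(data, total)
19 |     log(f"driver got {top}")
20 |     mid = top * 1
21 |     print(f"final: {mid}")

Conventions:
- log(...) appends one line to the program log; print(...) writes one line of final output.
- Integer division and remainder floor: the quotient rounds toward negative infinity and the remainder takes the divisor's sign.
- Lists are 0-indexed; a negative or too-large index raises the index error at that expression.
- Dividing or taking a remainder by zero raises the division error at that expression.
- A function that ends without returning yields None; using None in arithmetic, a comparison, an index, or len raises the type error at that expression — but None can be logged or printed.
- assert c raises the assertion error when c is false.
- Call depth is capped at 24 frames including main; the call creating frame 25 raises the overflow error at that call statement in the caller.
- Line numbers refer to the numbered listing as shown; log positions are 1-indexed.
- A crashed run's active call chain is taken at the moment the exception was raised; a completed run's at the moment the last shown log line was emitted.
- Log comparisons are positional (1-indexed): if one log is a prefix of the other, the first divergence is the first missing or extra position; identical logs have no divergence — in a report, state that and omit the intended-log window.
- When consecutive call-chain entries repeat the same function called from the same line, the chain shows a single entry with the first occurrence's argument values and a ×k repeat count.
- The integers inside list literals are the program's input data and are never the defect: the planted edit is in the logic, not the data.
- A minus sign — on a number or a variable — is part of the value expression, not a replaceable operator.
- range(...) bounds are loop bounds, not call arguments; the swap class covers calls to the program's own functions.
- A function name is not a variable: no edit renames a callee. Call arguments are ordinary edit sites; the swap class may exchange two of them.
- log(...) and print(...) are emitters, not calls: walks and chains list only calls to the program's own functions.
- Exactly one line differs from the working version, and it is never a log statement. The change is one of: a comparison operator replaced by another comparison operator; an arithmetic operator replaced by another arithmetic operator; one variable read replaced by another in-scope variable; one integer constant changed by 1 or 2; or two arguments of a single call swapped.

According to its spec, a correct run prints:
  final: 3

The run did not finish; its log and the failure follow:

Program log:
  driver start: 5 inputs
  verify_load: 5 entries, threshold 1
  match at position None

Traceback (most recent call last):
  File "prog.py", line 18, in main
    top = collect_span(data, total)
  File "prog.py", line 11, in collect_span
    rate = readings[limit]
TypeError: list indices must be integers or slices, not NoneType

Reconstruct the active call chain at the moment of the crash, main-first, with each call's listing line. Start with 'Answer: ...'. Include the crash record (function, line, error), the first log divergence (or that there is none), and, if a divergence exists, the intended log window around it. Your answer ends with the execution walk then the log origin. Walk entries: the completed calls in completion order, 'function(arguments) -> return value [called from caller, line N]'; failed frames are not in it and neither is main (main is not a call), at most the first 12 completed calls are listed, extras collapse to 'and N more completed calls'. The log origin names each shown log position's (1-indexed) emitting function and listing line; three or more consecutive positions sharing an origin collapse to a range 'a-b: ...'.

Answer: main -> collect_span (called at line 18).
Key fact: Log line 3 is where behavior first shows: 'match at position None' appears instead of 'match at position 3'.
Crash: collect_span, line 11, TypeError.
First divergence: position 3 — shown 'match at position None', intended 'match at position 3'.
Intended log window:
  1: driver start: 5 inputs
  2: verify_load: 5 entries, threshold 1
  3: match at position 3
  4: match at position 3
Execution walk:
  verify_load([11, 10, 5, 1, 10], 1) -> None  [called from collect_span, line 9]
Log origin:
  1: logged in main at line 17
  2: logged in verify_load at line 2
  3: logged in collect_span at line 10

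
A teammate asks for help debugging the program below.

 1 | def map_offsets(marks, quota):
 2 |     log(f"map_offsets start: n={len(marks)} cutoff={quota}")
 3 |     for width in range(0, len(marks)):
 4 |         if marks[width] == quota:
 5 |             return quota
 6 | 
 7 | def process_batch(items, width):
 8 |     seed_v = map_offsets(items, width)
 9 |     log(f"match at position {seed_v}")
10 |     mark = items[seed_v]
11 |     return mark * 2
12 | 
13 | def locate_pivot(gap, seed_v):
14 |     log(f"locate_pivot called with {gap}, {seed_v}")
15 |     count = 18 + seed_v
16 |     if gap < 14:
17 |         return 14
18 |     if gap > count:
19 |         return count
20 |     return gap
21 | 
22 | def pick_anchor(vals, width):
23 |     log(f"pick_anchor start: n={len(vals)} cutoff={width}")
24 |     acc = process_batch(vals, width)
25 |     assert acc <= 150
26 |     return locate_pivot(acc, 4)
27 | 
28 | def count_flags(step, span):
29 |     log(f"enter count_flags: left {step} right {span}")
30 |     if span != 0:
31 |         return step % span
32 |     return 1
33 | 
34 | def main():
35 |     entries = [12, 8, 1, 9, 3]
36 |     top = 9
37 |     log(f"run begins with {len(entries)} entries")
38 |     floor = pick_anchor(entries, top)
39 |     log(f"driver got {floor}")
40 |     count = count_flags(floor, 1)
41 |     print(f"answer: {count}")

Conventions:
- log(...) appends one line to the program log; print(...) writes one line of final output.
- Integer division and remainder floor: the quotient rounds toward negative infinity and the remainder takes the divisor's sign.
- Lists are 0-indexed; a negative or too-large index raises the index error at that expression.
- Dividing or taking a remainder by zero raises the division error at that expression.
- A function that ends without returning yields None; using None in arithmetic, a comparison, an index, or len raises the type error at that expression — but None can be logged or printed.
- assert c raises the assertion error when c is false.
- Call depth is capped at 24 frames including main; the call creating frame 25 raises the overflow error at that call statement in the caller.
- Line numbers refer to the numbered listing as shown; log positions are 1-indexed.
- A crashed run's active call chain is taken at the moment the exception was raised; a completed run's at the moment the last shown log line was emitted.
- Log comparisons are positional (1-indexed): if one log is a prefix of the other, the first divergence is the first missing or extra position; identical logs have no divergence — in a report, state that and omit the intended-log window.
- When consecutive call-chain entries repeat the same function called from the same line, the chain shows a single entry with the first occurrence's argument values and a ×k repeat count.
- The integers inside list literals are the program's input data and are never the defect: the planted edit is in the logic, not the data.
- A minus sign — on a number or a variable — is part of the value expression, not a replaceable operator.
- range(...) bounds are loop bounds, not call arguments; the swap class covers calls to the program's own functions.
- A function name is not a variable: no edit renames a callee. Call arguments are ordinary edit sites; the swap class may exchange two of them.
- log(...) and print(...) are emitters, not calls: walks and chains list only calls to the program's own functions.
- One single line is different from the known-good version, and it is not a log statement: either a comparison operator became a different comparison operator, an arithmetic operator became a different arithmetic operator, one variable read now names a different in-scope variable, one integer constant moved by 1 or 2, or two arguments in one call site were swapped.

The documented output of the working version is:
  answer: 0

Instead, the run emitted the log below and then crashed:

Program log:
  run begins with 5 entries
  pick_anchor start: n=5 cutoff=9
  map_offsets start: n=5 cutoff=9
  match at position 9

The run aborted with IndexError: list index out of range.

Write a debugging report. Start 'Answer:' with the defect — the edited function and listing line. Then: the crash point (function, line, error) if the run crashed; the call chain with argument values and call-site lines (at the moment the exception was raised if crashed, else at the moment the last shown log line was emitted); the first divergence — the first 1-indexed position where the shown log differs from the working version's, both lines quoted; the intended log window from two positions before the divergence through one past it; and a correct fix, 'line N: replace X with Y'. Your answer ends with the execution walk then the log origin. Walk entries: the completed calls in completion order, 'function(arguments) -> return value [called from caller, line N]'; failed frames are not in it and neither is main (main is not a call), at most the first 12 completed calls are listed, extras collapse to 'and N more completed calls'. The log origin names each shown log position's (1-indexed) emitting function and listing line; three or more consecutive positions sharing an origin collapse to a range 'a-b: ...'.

Answer: the defect is in map_offsets at line 5.
Core observation: At log position 4 the runs split — shown 'match at position 9', but the working version logs 'match at position 3'.
Crash: process_batch, line 10, IndexError.
Call chain: main -> pick_anchor([12, 8, 1, 9, 3], 9) (called at line 38) -> process_batch([12, 8, 1, 9, 3], 9) (called at line 24).
First divergence: position 4 — shown 'match at position 9', intended 'match at position 3'.
Intended log window:
  2: pick_anchor start: n=5 cutoff=9
  3: map_offsets start: n=5 cutoff=9
  4: match at position 3
  5: locate_pivot called with 18, 4
Execution walk:
  map_offsets([12, 8, 1, 9, 3], 9) -> 9  [called from process_batch, line 8]
Origin of each log line:
  1 — main, line 37
  2 — pick_anchor, line 23
  3 — map_offsets, line 2
  4 — process_batch, line 9
A correct fix: line 5: replace `quota` with `width`.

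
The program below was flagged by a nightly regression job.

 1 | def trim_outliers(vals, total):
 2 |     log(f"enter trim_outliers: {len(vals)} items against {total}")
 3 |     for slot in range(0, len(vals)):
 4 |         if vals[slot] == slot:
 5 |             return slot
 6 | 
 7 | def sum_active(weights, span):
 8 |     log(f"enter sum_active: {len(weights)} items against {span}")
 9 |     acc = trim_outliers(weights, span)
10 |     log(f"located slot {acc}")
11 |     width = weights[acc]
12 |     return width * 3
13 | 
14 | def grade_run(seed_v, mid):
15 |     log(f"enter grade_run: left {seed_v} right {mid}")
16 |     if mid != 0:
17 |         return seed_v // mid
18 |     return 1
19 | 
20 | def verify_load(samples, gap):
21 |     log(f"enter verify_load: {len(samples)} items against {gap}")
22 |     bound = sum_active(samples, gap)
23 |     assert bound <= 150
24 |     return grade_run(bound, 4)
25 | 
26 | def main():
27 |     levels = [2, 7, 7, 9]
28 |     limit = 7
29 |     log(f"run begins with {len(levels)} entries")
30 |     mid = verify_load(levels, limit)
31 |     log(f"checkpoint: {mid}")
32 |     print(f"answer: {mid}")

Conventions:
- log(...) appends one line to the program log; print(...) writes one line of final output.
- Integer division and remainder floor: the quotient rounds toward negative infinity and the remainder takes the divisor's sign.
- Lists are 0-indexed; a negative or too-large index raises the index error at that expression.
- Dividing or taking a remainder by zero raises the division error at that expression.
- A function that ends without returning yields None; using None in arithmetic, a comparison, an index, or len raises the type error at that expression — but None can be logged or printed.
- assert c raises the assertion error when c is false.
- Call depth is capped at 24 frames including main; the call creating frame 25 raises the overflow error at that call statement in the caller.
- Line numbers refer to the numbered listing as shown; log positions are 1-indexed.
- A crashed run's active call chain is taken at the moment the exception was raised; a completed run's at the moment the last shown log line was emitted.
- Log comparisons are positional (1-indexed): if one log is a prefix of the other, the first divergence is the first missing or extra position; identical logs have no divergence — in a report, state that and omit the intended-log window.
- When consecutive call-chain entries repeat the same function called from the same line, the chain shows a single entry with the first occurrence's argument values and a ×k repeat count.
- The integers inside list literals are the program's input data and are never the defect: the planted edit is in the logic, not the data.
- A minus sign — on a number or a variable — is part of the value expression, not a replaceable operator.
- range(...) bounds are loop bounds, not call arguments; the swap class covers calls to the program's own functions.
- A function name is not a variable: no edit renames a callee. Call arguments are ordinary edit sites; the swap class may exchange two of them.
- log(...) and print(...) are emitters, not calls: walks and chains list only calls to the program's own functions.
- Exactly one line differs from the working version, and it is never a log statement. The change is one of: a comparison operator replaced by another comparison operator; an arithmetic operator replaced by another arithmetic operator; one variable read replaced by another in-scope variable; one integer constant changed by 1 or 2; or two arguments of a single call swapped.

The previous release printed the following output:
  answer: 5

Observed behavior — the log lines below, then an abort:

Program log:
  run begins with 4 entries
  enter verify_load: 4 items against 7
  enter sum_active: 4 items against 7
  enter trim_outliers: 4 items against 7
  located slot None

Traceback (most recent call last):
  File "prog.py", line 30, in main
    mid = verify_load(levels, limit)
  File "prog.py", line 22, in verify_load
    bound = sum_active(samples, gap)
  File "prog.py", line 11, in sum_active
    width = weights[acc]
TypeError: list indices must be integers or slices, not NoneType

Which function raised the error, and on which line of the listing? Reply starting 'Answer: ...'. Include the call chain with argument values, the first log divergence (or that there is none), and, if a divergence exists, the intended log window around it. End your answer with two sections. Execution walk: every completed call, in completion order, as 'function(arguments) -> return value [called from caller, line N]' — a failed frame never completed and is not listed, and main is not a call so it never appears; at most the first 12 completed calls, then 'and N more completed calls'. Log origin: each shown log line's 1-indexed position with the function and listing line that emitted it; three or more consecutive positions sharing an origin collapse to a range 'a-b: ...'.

Answer: the error was raised in sum_active, line 11.
Core observation: The log first diverges at position 5: the faulty run prints 'located slot None' where the working version prints 'located slot 1'.
Call chain: main -> verify_load([2, 7, 7, 9], 7) (called at line 30) -> sum_active([2, 7, 7, 9], 7) (called at line 22).
First divergence: at position 5 the run shows 'located slot None' where the working version logs 'located slot 1'.
Intended log window:
  3: enter sum_active: 4 items against 7
  4: enter trim_outliers: 4 items against 7
  5: located slot 1
  6: enter grade_run: left 21 right 4
Execution walk:
  trim_outliers([2, 7, 7, 9], 7) -> None  [called from sum_active, line 9]
Origin of each log line:
  1: logged in main at line 29
  2: logged in verify_load at line 21
  3: logged in sum_active at line 8
  4: logged in trim_outliers at line 2
  5: logged in sum_active at line 10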